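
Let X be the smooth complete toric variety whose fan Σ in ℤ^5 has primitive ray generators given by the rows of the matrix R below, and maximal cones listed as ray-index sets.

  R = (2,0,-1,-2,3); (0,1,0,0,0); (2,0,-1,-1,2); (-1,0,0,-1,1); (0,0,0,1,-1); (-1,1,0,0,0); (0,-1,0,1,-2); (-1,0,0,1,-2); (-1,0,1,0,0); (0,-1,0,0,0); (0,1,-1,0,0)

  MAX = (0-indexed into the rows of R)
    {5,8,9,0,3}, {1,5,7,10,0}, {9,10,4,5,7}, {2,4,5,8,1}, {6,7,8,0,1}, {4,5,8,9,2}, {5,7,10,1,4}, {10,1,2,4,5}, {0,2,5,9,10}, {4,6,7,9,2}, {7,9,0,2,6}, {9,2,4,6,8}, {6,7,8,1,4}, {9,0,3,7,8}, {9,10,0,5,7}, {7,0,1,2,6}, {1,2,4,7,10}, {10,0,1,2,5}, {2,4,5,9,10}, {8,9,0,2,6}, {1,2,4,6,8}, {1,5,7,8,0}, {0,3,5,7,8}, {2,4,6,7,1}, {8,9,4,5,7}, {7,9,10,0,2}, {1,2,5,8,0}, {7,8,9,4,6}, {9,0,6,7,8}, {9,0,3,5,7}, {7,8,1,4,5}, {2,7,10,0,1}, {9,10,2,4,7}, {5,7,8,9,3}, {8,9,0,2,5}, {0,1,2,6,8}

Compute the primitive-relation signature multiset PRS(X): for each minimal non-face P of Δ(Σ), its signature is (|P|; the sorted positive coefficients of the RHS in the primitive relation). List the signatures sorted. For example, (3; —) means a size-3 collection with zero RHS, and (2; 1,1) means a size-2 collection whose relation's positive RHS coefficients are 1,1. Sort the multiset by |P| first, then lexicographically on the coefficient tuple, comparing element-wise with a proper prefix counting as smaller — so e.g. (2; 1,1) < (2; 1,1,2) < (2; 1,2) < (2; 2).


Σ has 13 primitive collections:

  P={1,9}:  v_{1} + v_{9} = 0  ⟹  sig = (2; —)
  P={0,4}:  v_{0} + v_{4} = v_{2}  ⟹  sig = (2; 1)
  P={5,6}:  v_{5} + v_{6} = v_{7}  ⟹  sig = (2; 1)
  P={8,10}:  v_{8} + v_{10} = v_{5}  ⟹  sig = (2; 1)
  P={3,4}:  v_{3} + v_{4} = v_{5} + v_{9}  ⟹  sig = (2; 1,1)
  P={2,3}:  v_{2} + v_{3} = v_{0} + v_{5} + v_{9}  ⟹  sig = (2; 1,1,1)
  P={1,3}:  v_{1} + v_{3} = v_{0} + v_{5} + v_{7} + v_{8}  ⟹  sig = (2; 1,1,1,1)
  P={3,6}:  v_{3} + v_{6} = v_{0} + 2·v_{7} + v_{8} + v_{9}  ⟹  sig = (2; 1,1,1,2)
  P={3,10}:  v_{3} + v_{10} = v_{0} + 2·v_{5} + v_{7} + v_{9}  ⟹  sig = (2; 1,1,1,2)
  P={6,10}:  v_{6} + v_{10} = v_{2} + 2·v_{7}  ⟹  sig = (2; 1,2)
  P={2,7,8}:  v_{2} + v_{7} + v_{8} = 0  ⟹  sig = (3; —)
  P={2,5,7}:  v_{2} + v_{5} + v_{7} = v_{10}  ⟹  sig = (3; 1)
  P={0,5,7,8,9}:  v_{0} + v_{5} + v_{7} + v_{8} + v_{9} = v_{3}  ⟹  sig = (5; 1)

Hence PRS(X_Σ) =
{ (2; —),  (2; 1) ×3,  (2; 1,1),  (2; 1,1,1),  (2; 1,1,1,1),  (2; 1,1,1,2) ×2,  (2; 1,2),  (3; —),  (3; 1),  (5; 1) }


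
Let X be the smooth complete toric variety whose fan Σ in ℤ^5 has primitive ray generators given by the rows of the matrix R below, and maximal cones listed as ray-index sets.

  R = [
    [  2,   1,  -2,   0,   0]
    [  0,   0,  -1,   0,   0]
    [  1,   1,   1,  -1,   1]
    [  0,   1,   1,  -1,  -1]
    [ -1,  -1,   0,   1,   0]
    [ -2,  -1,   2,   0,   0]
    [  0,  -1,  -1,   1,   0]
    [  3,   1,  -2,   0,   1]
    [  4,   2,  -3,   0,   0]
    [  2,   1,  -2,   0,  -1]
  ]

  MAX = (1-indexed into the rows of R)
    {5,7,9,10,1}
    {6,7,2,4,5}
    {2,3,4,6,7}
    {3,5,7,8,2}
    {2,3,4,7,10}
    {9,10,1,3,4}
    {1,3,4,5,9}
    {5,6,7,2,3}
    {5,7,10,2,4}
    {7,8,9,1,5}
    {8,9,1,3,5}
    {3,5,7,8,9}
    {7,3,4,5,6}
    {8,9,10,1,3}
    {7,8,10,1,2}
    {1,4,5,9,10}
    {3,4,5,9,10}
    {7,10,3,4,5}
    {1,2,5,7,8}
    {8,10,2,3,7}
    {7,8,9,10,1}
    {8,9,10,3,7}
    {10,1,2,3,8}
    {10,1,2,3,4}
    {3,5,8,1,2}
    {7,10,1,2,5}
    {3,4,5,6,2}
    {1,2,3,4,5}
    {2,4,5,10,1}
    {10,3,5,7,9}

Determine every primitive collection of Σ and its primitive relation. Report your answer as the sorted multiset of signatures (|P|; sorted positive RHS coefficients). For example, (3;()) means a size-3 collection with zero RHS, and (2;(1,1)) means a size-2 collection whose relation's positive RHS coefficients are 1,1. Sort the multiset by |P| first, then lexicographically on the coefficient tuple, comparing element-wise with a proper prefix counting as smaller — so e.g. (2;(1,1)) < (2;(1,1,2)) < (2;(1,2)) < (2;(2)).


Δ(Σ) — 10 vertices, 13 min non-faces:

  • {1,6}:  v_{1} + v_{6} = 0  ⟹  sig = (2;())
  • {4,8}:  v_{4} + v_{8} = v_{3} + v_{10}  ⟹  sig = (2;(1,1))
  • {6,8}:  v_{6} + v_{8} = v_{3} + v_{7}  ⟹  sig = (2;(1,1))
  • {6,10}:  v_{6} + v_{10} = v_{4} + v_{7}  ⟹  sig = (2;(1,1))
  • {6,9}:  v_{6} + v_{9} = v_{3} + v_{5} + v_{10}  ⟹  sig = (2;(1,1,1))
  • {2,9}:  v_{2} + v_{9} = 2·v_{1}  ⟹  sig = (2;(2))
  • {1,3,7}:  v_{1} + v_{3} + v_{7} = v_{8}  ⟹  sig = (3;(1))
  • {1,4,7}:  v_{1} + v_{4} + v_{7} = v_{10}  ⟹  sig = (3;(1))
  • {5,8,10}:  v_{5} + v_{8} + v_{10} = v_{7} + v_{9}  ⟹  sig = (3;(1,1))
  • {4,7,9}:  v_{4} + v_{7} + v_{9} = v_{3} + v_{5} + 2·v_{10}  ⟹  sig = (3;(1,1,2))
  • {1,3,5,10}:  v_{1} + v_{3} + v_{5} + v_{10} = v_{9}  ⟹  sig = (4;(1))
  • {2,3,5,10}:  v_{2} + v_{3} + v_{5} + v_{10} = v_{1}  ⟹  sig = (4;(1))
  • {2,3,4,5,7}:  v_{2} + v_{3} + v_{4} + v_{5} + v_{7} = 0  ⟹  sig = (5;())

so the primitive-relation signature multiset is
    (2;())
    (2;(1,1))
    (2;(1,1))
    (2;(1,1))
    (2;(1,1,1))
    (2;(2))
    (3;(1))
    (3;(1))
    (3;(1,1))
    (3;(1,1,2))
    (4;(1))
    (4;(1))
    (5;())


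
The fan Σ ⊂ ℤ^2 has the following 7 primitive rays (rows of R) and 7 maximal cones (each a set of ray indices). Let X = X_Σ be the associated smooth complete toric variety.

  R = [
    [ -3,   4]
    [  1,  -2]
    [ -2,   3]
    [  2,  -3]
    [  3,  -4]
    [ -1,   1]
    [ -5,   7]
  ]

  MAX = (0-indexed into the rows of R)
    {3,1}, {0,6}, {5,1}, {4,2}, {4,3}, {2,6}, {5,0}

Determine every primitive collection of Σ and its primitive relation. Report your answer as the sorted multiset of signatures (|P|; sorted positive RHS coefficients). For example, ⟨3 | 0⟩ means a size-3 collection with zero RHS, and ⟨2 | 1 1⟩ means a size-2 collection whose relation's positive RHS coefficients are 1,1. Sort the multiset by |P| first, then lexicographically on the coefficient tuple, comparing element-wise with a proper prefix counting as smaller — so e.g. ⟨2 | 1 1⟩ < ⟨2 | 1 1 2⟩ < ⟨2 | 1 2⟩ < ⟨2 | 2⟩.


Primitive collections (14):

  {0,4}:  v_{0} + v_{4} = 0  so sig = ⟨2 | 0⟩
  {2,3}:  v_{2} + v_{3} = 0  so sig = ⟨2 | 0⟩
  {0,2}:  v_{0} + v_{2} = v_{6}  so sig = ⟨2 | 1⟩
  {0,3}:  v_{0} + v_{3} = v_{5}  so sig = ⟨2 | 1⟩
  {1,2}:  v_{1} + v_{2} = v_{5}  so sig = ⟨2 | 1⟩
  {2,5}:  v_{2} + v_{5} = v_{0}  so sig = ⟨2 | 1⟩
  {3,5}:  v_{3} + v_{5} = v_{1}  so sig = ⟨2 | 1⟩
  {3,6}:  v_{3} + v_{6} = v_{0}  so sig = ⟨2 | 1⟩
  {4,5}:  v_{4} + v_{5} = v_{3}  so sig = ⟨2 | 1⟩
  {4,6}:  v_{4} + v_{6} = v_{2}  so sig = ⟨2 | 1⟩
  {1,6}:  v_{1} + v_{6} = v_{0} + v_{5}  so sig = ⟨2 | 1 1⟩
  {0,1}:  v_{0} + v_{1} = 2·v_{5}  so sig = ⟨2 | 2⟩
  {1,4}:  v_{1} + v_{4} = 2·v_{3}  so sig = ⟨2 | 2⟩
  {5,6}:  v_{5} + v_{6} = 2·v_{0}  so sig = ⟨2 | 2⟩

Signatures (|P|; sorted positive RHS coefficients), sorted:
    |P|=2: 14 collections, coeffs (), (), (1), (1), (1), (1), (1), (1), (1), (1), (1,1), (2), (2), (2)


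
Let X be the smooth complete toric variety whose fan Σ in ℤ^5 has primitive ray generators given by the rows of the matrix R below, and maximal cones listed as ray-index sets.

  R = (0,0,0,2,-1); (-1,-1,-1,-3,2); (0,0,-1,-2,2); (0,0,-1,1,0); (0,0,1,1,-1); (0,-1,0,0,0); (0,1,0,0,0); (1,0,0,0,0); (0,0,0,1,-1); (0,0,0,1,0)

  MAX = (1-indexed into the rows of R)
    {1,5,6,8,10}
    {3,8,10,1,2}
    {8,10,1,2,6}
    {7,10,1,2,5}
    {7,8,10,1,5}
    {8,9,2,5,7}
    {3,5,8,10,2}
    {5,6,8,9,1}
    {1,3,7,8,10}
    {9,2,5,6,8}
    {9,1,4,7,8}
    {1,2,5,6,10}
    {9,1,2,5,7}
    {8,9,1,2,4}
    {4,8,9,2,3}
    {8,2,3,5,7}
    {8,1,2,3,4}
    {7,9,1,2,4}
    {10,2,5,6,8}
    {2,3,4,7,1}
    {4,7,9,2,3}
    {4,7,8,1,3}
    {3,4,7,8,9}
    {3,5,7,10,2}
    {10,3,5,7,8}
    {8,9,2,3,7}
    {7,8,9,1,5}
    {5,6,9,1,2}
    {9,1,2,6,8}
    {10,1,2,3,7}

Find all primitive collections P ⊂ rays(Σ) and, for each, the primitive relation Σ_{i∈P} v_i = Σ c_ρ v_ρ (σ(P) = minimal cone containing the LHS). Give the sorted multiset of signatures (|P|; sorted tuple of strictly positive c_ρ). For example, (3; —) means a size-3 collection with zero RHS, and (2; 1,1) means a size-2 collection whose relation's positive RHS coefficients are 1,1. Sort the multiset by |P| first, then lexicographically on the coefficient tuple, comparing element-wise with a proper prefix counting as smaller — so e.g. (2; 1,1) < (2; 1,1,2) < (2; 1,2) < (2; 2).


Minimal non-faces — 13 found among 10 rays, 30 max cones:

  • {6,7}:  v_{6} + v_{7} = 0 — sig = (2; —)
  • {4,5}:  v_{4} + v_{5} = v_{1} — sig = (2; 1)
  • {9,10}:  v_{9} + v_{10} = v_{1} — sig = (2; 1)
  • {3,6}:  v_{3} + v_{6} = v_{2} + v_{8} + v_{10} — sig = (2; 1,1,1)
  • {4,6}:  v_{4} + v_{6} = 2·v_{1} + v_{2} + v_{8} — sig = (2; 1,1,2)
  • {4,10}:  v_{4} + v_{10} = 2·v_{1} + v_{3} — sig = (2; 1,2)
  • {3,5,9}:  v_{3} + v_{5} + v_{9} = 0 — sig = (3; —)
  • {1,3,5}:  v_{1} + v_{3} + v_{5} = v_{10} — sig = (3; 1)
  • {1,3,9}:  v_{1} + v_{3} + v_{9} = v_{4} — sig = (3; 1)
  • {1,2,5,8}:  v_{1} + v_{2} + v_{5} + v_{8} = v_{6} — sig = (4; 1)
  • {2,7,8,10}:  v_{2} + v_{7} + v_{8} + v_{10} = v_{3} — sig = (4; 1)
  • {1,2,7,8}:  v_{1} + v_{2} + v_{7} + v_{8} = v_{3} + v_{9} — sig = (4; 1,1)
  • {2,4,7,8}:  v_{2} + v_{4} + v_{7} + v_{8} = 2·v_{3} + 2·v_{9} — sig = (4; 2,2)

Signatures (|P|; sorted positive RHS coefficients), sorted:
    |P|=2: 6 collections, coeffs (), (1), (1), (1,1,1), (1,1,2), (1,2)
    |P|=3: 3 collections, coeffs (), (1), (1)
    |P|=4: 4 collections, coeffs (1), (1), (1,1), (2,2)


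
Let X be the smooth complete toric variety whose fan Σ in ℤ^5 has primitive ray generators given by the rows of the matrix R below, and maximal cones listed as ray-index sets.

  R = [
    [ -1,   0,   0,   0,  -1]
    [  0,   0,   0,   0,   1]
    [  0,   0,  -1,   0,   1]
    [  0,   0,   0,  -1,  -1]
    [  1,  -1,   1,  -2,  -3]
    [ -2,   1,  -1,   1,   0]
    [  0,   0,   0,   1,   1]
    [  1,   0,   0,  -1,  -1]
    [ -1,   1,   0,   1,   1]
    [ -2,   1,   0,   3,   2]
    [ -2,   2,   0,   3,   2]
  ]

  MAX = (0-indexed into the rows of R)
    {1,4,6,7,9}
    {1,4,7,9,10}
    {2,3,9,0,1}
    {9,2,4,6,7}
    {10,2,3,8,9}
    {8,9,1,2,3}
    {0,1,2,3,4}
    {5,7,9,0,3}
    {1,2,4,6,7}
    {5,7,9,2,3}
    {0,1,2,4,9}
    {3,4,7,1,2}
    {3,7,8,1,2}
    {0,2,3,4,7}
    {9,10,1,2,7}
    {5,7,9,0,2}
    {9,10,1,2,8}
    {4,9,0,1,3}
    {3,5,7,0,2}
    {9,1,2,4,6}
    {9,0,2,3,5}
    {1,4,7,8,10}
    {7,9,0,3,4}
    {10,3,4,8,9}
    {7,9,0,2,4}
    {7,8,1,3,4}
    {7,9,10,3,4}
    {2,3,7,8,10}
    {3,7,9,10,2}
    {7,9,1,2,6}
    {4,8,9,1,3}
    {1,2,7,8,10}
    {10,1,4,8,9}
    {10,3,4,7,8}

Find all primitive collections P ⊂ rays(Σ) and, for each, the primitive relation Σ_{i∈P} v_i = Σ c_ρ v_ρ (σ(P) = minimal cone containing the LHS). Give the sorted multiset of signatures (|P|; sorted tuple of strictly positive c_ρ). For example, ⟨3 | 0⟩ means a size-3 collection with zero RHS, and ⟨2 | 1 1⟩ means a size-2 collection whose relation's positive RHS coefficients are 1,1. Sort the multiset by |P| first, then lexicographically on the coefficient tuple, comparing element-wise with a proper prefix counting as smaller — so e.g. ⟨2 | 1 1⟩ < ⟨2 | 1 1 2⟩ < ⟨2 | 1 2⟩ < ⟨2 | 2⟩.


Δ(Σ) — 11 vertices, 20 min non-faces:

  P = {3,6}:  v_{3} + v_{6} = 0 ; sig = ⟨2 | 0⟩
  P = {0,6}:  v_{0} + v_{6} = v_{2} + v_{4} + v_{9} ; sig = ⟨2 | 1 1 1⟩
  P = {6,8}:  v_{6} + v_{8} = v_{1} + v_{7} + v_{9} ; sig = ⟨2 | 1 1 1⟩
  P = {5,6}:  v_{5} + v_{6} = v_{0} + v_{2} + v_{7} + v_{9} ; sig = ⟨2 | 1 1 1 1⟩
  P = {1,5}:  v_{1} + v_{5} = v_{2} + 2·v_{3} + v_{9} ; sig = ⟨2 | 1 1 2⟩
  P = {5,8}:  v_{5} + v_{8} = v_{2} + 3·v_{3} + v_{7} + 2·v_{9} ; sig = ⟨2 | 1 1 2 3⟩
  P = {0,8}:  v_{0} + v_{8} = 2·v_{3} + v_{9} ; sig = ⟨2 | 1 2⟩
  P = {4,5}:  v_{4} + v_{5} = 2·v_{0} + v_{7} ; sig = ⟨2 | 1 2⟩
  P = {0,10}:  v_{0} + v_{10} = 2·v_{3} + v_{7} + 2·v_{9} ; sig = ⟨2 | 1 2 2⟩
  P = {6,10}:  v_{6} + v_{10} = v_{1} + 2·v_{7} + 2·v_{9} ; sig = ⟨2 | 1 2 2⟩
  P = {5,10}:  v_{5} + v_{10} = v_{2} + 3·v_{3} + 2·v_{7} + 3·v_{9} ; sig = ⟨2 | 1 2 3 3⟩
  P = {0,1,7}:  v_{0} + v_{1} + v_{7} = v_{3} ; sig = ⟨3 | 1⟩
  P = {2,4,8}:  v_{2} + v_{4} + v_{8} = v_{3} ; sig = ⟨3 | 1⟩
  P = {7,8,9}:  v_{7} + v_{8} + v_{9} = v_{10} ; sig = ⟨3 | 1⟩
  P = {2,4,10}:  v_{2} + v_{4} + v_{10} = v_{3} + v_{7} + v_{9} ; sig = ⟨3 | 1 1 1⟩
  P = {1,3,10}:  v_{1} + v_{3} + v_{10} = 2·v_{8} ; sig = ⟨3 | 2⟩
  P = {1,3,7,9}:  v_{1} + v_{3} + v_{7} + v_{9} = v_{8} ; sig = ⟨4 | 1⟩
  P = {2,3,4,9}:  v_{2} + v_{3} + v_{4} + v_{9} = v_{0} ; sig = ⟨4 | 1⟩
  P = {1,2,4,7,9}:  v_{1} + v_{2} + v_{4} + v_{7} + v_{9} = 0 ; sig = ⟨5 | 0⟩
  P = {0,2,3,7,9}:  v_{0} + v_{2} + v_{3} + v_{7} + v_{9} = v_{5} ; sig = ⟨5 | 1⟩

so the primitive-relation signature multiset is
[⟨2 | 0⟩, ⟨2 | 1 1 1⟩, ⟨2 | 1 1 1⟩, ⟨2 | 1 1 1 1⟩, ⟨2 | 1 1 2⟩, ⟨2 | 1 1 2 3⟩, ⟨2 | 1 2⟩, ⟨2 | 1 2⟩, ⟨2 | 1 2 2⟩, ⟨2 | 1 2 2⟩, ⟨2 | 1 2 3 3⟩, ⟨3 | 1⟩, ⟨3 | 1⟩, ⟨3 | 1⟩, ⟨3 | 1 1 1⟩, ⟨3 | 2⟩, ⟨4 | 1⟩, ⟨4 | 1⟩, ⟨5 | 0⟩, ⟨5 | 1⟩]


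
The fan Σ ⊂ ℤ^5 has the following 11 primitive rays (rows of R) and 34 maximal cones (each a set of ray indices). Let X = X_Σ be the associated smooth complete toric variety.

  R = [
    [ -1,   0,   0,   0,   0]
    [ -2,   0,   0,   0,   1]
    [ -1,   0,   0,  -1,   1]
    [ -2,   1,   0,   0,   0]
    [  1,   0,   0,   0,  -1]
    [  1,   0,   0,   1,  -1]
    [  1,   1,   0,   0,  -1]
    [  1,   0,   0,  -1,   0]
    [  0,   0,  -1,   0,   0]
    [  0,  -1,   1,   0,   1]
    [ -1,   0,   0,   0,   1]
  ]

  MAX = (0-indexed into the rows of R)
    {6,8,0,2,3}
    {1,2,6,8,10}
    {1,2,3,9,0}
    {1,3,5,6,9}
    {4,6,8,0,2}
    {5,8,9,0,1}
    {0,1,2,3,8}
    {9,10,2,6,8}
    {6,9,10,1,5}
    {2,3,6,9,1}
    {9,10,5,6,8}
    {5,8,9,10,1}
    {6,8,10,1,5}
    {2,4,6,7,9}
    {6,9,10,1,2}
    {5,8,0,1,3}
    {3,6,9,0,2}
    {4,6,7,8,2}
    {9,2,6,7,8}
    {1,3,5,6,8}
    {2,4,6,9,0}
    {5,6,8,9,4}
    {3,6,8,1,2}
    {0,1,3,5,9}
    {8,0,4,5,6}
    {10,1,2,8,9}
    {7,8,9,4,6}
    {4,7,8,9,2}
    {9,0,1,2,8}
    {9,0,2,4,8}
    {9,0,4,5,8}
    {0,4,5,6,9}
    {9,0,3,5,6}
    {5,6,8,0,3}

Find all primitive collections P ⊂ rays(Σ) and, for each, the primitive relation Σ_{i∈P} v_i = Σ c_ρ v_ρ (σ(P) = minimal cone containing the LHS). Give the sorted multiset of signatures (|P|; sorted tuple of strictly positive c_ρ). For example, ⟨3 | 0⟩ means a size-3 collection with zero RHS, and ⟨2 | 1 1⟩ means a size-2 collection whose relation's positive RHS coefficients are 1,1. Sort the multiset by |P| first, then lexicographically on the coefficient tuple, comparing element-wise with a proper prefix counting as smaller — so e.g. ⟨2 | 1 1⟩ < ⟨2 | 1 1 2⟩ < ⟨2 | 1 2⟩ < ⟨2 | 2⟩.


16 minimal non-faces of Δ(Σ) (on 11 rays):

  P = {2,5}:  v_{2} + v_{5} = 0  so sig = ⟨2 | 0⟩
  P = {4,10}:  v_{4} + v_{10} = 0  so sig = ⟨2 | 0⟩
  P = {0,10}:  v_{0} + v_{10} = v_{1}  so sig = ⟨2 | 1⟩
  P = {1,4}:  v_{1} + v_{4} = v_{0}  so sig = ⟨2 | 1⟩
  P = {1,7}:  v_{1} + v_{7} = v_{2}  so sig = ⟨2 | 1⟩
  P = {0,7}:  v_{0} + v_{7} = v_{2} + v_{4}  so sig = ⟨2 | 1 1⟩
  P = {3,7}:  v_{3} + v_{7} = v_{0} + v_{2} + v_{6}  so sig = ⟨2 | 1 1 1⟩
  P = {5,7}:  v_{5} + v_{7} = v_{4} + v_{6} + v_{8} + v_{9}  so sig = ⟨2 | 1 1 1 1⟩
  P = {7,10}:  v_{7} + v_{10} = v_{2} + v_{6} + v_{8} + v_{9}  so sig = ⟨2 | 1 1 1 1⟩
  P = {3,4}:  v_{3} + v_{4} = 2·v_{0} + v_{6}  so sig = ⟨2 | 1 2⟩
  P = {3,10}:  v_{3} + v_{10} = 2·v_{1} + v_{6}  so sig = ⟨2 | 1 2⟩
  P = {0,1,6}:  v_{0} + v_{1} + v_{6} = v_{3}  so sig = ⟨3 | 1⟩
  P = {3,8,9}:  v_{3} + v_{8} + v_{9} = v_{1}  so sig = ⟨3 | 1⟩
  P = {0,6,8,9}:  v_{0} + v_{6} + v_{8} + v_{9} = 0  so sig = ⟨4 | 0⟩
  P = {1,6,8,9}:  v_{1} + v_{6} + v_{8} + v_{9} = v_{10}  so sig = ⟨4 | 1⟩
  P = {2,4,6,8,9}:  v_{2} + v_{4} + v_{6} + v_{8} + v_{9} = v_{7}  so sig = ⟨5 | 1⟩

Signatures (|P|; sorted positive RHS coefficients), sorted:
{ ⟨2 | 0⟩ ×2,  ⟨2 | 1⟩ ×3,  ⟨2 | 1 1⟩,  ⟨2 | 1 1 1⟩,  ⟨2 | 1 1 1 1⟩ ×2,  ⟨2 | 1 2⟩ ×2,  ⟨3 | 1⟩ ×2,  ⟨4 | 0⟩,  ⟨4 | 1⟩,  ⟨5 | 1⟩ }


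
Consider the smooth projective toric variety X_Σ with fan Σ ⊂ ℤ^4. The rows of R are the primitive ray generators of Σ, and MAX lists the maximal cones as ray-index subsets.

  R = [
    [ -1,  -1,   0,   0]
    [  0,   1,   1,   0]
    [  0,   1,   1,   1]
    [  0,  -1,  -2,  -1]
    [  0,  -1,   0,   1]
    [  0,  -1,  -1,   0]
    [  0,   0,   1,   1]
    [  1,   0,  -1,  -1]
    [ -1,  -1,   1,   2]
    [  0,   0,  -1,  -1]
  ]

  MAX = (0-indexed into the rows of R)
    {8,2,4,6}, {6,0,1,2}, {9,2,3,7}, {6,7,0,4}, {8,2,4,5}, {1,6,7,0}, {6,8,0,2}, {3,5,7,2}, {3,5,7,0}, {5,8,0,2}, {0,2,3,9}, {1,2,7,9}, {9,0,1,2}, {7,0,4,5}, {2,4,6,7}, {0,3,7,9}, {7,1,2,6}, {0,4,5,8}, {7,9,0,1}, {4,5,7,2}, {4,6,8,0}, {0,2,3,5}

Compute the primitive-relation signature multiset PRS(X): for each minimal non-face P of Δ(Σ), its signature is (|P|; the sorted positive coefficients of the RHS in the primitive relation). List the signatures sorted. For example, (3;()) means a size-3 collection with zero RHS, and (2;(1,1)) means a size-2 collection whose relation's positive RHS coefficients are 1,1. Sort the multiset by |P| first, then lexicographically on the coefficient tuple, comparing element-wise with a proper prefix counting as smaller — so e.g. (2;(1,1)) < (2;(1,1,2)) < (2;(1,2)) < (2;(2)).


Δ(Σ) — 10 vertices, 15 min non-faces:

  P={1,5}:  v_{1} + v_{5} = 0  →  sig = (2;())
  P={6,9}:  v_{6} + v_{9} = 0  →  sig = (2;())
  P={1,3}:  v_{1} + v_{3} = v_{9}  →  sig = (2;(1))
  P={1,4}:  v_{1} + v_{4} = v_{6}  →  sig = (2;(1))
  P={3,6}:  v_{3} + v_{6} = v_{5}  →  sig = (2;(1))
  P={4,9}:  v_{4} + v_{9} = v_{5}  →  sig = (2;(1))
  P={5,6}:  v_{5} + v_{6} = v_{4}  →  sig = (2;(1))
  P={5,9}:  v_{5} + v_{9} = v_{3}  →  sig = (2;(1))
  P={7,8}:  v_{7} + v_{8} = v_{4}  →  sig = (2;(1))
  P={1,8}:  v_{1} + v_{8} = v_{0} + v_{2} + v_{6}  →  sig = (2;(1,1,1))
  P={8,9}:  v_{8} + v_{9} = v_{0} + v_{2} + v_{5}  →  sig = (2;(1,1,1))
  P={3,8}:  v_{3} + v_{8} = v_{0} + v_{2} + 2·v_{5}  →  sig = (2;(1,1,2))
  P={3,4}:  v_{3} + v_{4} = 2·v_{5}  →  sig = (2;(2))
  P={0,2,7}:  v_{0} + v_{2} + v_{7} = 0  →  sig = (3;())
  P={0,2,4}:  v_{0} + v_{2} + v_{4} = v_{8}  →  sig = (3;(1))

Hence PRS(X_Σ) =
    (2;())
    (2;())
    (2;(1))
    (2;(1))
    (2;(1))
    (2;(1))
    (2;(1))
    (2;(1))
    (2;(1))
    (2;(1,1,1))
    (2;(1,1,1))
    (2;(1,1,2))
    (2;(2))
    (3;())
    (3;(1))


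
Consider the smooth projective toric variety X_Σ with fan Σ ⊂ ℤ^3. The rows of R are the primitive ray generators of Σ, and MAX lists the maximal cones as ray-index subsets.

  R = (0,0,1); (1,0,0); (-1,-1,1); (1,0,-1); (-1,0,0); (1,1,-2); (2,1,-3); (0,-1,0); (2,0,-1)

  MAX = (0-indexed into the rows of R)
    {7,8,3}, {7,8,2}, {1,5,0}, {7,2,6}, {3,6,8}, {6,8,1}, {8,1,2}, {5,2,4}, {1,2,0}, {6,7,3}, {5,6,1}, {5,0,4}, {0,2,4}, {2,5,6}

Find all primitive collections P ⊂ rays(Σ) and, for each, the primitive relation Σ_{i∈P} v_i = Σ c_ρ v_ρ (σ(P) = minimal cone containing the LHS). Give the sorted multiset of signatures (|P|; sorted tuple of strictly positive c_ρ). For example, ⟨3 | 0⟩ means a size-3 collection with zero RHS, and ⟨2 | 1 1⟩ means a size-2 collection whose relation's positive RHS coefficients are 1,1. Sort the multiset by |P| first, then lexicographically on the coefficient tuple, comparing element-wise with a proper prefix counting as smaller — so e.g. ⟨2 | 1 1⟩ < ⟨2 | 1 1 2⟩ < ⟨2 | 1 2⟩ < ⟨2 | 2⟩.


Primitive collections (20):

  {1,4}:  v_{1} + v_{4} = 0 ; sig = ⟨2 | 0⟩
  {0,3}:  v_{0} + v_{3} = v_{1} ; sig = ⟨2 | 1⟩
  {1,3}:  v_{1} + v_{3} = v_{8} ; sig = ⟨2 | 1⟩
  {2,3}:  v_{2} + v_{3} = v_{7} ; sig = ⟨2 | 1⟩
  {3,5}:  v_{3} + v_{5} = v_{6} ; sig = ⟨2 | 1⟩
  {4,8}:  v_{4} + v_{8} = v_{3} ; sig = ⟨2 | 1⟩
  {0,6}:  v_{0} + v_{6} = v_{1} + v_{5} ; sig = ⟨2 | 1 1⟩
  {0,7}:  v_{0} + v_{7} = v_{1} + v_{2} ; sig = ⟨2 | 1 1⟩
  {1,7}:  v_{1} + v_{7} = v_{2} + v_{8} ; sig = ⟨2 | 1 1⟩
  {3,4}:  v_{3} + v_{4} = v_{2} + v_{5} ; sig = ⟨2 | 1 1⟩
  {5,7}:  v_{5} + v_{7} = v_{2} + v_{6} ; sig = ⟨2 | 1 1⟩
  {5,8}:  v_{5} + v_{8} = v_{1} + v_{6} ; sig = ⟨2 | 1 1⟩
  {4,6}:  v_{4} + v_{6} = v_{2} + 2·v_{5} ; sig = ⟨2 | 1 2⟩
  {4,7}:  v_{4} + v_{7} = 2·v_{2} + v_{5} ; sig = ⟨2 | 1 2⟩
  {0,8}:  v_{0} + v_{8} = 2·v_{1} ; sig = ⟨2 | 2⟩
  {0,2,5}:  v_{0} + v_{2} + v_{5} = 0 ; sig = ⟨3 | 0⟩
  {1,2,5}:  v_{1} + v_{2} + v_{5} = v_{3} ; sig = ⟨3 | 1⟩
  {1,2,6}:  v_{1} + v_{2} + v_{6} = 2·v_{3} ; sig = ⟨3 | 2⟩
  {2,6,8}:  v_{2} + v_{6} + v_{8} = 3·v_{3} ; sig = ⟨3 | 3⟩
  {6,7,8}:  v_{6} + v_{7} + v_{8} = 4·v_{3} ; sig = ⟨3 | 4⟩

Sorted signature multiset PRS(X):
[⟨2 | 0⟩, ⟨2 | 1⟩, ⟨2 | 1⟩, ⟨2 | 1⟩, ⟨2 | 1⟩, ⟨2 | 1⟩, ⟨2 | 1 1⟩, ⟨2 | 1 1⟩, ⟨2 | 1 1⟩, ⟨2 | 1 1⟩, ⟨2 | 1 1⟩, ⟨2 | 1 1⟩, ⟨2 | 1 2⟩, ⟨2 | 1 2⟩, ⟨2 | 2⟩, ⟨3 | 0⟩, ⟨3 | 1⟩, ⟨3 | 2⟩, ⟨3 | 3⟩, ⟨3 | 4⟩]


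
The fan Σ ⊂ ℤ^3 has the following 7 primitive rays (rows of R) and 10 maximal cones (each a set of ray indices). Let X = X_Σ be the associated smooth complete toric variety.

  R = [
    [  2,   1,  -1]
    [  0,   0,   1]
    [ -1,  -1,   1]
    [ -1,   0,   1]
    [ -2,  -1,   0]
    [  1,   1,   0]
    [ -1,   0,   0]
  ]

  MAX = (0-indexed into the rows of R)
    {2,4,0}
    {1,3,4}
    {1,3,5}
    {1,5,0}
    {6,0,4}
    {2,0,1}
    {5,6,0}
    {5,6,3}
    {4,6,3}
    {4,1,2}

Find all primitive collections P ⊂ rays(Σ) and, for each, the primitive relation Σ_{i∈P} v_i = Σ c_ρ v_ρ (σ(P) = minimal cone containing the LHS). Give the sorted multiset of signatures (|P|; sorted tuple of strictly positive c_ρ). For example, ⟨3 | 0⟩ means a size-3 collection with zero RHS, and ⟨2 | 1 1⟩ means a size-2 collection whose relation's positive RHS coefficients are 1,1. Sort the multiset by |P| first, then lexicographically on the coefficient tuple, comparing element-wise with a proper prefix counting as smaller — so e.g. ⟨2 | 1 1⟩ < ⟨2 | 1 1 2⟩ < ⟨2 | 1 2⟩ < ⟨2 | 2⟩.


Σ has 7 primitive collections:

  P={0,3}:  v_{0} + v_{3} = v_{5}  ⟹  sig = ⟨2 | 1⟩
  P={1,6}:  v_{1} + v_{6} = v_{3}  ⟹  sig = ⟨2 | 1⟩
  P={2,5}:  v_{2} + v_{5} = v_{1}  ⟹  sig = ⟨2 | 1⟩
  P={4,5}:  v_{4} + v_{5} = v_{6}  ⟹  sig = ⟨2 | 1⟩
  P={2,6}:  v_{2} + v_{6} = v_{1} + v_{4}  ⟹  sig = ⟨2 | 1 1⟩
  P={2,3}:  v_{2} + v_{3} = 2·v_{1} + v_{4}  ⟹  sig = ⟨2 | 1 2⟩
  P={0,1,4}:  v_{0} + v_{1} + v_{4} = 0  ⟹  sig = ⟨3 | 0⟩

Signatures (|P|; sorted positive RHS coefficients), sorted:
    ⟨2 | 1⟩
    ⟨2 | 1⟩
    ⟨2 | 1⟩
    ⟨2 | 1⟩
    ⟨2 | 1 1⟩
    ⟨2 | 1 2⟩
    ⟨3 | 0⟩


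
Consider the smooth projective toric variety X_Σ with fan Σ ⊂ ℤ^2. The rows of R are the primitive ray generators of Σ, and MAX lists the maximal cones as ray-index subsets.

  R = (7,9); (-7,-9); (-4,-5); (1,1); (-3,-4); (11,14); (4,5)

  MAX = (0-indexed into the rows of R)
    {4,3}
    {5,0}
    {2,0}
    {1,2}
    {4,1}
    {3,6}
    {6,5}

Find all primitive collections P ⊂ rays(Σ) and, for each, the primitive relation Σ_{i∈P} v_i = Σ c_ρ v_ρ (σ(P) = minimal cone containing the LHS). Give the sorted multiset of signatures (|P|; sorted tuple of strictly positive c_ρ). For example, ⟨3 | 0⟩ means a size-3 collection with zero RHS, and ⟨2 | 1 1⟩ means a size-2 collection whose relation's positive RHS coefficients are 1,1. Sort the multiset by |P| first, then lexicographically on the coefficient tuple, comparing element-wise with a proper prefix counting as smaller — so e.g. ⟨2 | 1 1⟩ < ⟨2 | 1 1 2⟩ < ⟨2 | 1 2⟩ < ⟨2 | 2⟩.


Minimal non-faces — 14 found among 7 rays, 7 max cones:

  P = {0,1}:  v_{0} + v_{1} = 0 — sig = ⟨2 | 0⟩
  P = {2,6}:  v_{2} + v_{6} = 0 — sig = ⟨2 | 0⟩
  P = {0,4}:  v_{0} + v_{4} = v_{6} — sig = ⟨2 | 1⟩
  P = {0,6}:  v_{0} + v_{6} = v_{5} — sig = ⟨2 | 1⟩
  P = {1,5}:  v_{1} + v_{5} = v_{6} — sig = ⟨2 | 1⟩
  P = {1,6}:  v_{1} + v_{6} = v_{4} — sig = ⟨2 | 1⟩
  P = {2,3}:  v_{2} + v_{3} = v_{4} — sig = ⟨2 | 1⟩
  P = {2,4}:  v_{2} + v_{4} = v_{1} — sig = ⟨2 | 1⟩
  P = {2,5}:  v_{2} + v_{5} = v_{0} — sig = ⟨2 | 1⟩
  P = {4,6}:  v_{4} + v_{6} = v_{3} — sig = ⟨2 | 1⟩
  P = {0,3}:  v_{0} + v_{3} = 2·v_{6} — sig = ⟨2 | 2⟩
  P = {1,3}:  v_{1} + v_{3} = 2·v_{4} — sig = ⟨2 | 2⟩
  P = {4,5}:  v_{4} + v_{5} = 2·v_{6} — sig = ⟨2 | 2⟩
  P = {3,5}:  v_{3} + v_{5} = 3·v_{6} — sig = ⟨2 | 3⟩

Hence PRS(X_Σ) =
    ⟨2 | 0⟩
    ⟨2 | 0⟩
    ⟨2 | 1⟩
    ⟨2 | 1⟩
    ⟨2 | 1⟩
    ⟨2 | 1⟩
    ⟨2 | 1⟩
    ⟨2 | 1⟩
    ⟨2 | 1⟩
    ⟨2 | 1⟩
    ⟨2 | 2⟩
    ⟨2 | 2⟩
    ⟨2 | 2⟩
    ⟨2 | 3⟩


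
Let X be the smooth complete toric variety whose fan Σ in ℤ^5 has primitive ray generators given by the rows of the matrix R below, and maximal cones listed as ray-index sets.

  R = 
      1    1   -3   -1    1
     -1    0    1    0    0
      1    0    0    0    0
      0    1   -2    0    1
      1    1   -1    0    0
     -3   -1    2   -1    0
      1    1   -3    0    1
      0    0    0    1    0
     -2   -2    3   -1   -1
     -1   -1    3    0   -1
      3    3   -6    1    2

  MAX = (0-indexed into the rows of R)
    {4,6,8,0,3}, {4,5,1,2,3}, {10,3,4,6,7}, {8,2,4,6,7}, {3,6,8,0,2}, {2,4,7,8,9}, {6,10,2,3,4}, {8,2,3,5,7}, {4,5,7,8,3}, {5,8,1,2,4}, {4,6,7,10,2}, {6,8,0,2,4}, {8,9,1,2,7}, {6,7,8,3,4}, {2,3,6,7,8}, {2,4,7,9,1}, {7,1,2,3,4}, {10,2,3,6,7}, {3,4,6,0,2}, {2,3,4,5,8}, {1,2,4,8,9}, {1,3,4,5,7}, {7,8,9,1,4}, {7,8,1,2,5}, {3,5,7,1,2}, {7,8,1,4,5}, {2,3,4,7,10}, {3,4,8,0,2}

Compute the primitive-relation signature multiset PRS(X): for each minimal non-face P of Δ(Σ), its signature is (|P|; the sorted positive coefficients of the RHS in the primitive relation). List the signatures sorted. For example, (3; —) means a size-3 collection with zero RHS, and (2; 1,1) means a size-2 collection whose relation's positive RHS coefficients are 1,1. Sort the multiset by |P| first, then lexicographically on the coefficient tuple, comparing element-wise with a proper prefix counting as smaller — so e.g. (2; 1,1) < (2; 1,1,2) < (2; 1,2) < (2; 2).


|primitive collections| = 20. Relations:

  P = {6,9}:  v_{6} + v_{9} = 0  so sig = (2; —)
  P = {0,7}:  v_{0} + v_{7} = v_{6}  so sig = (2; 1)
  P = {1,6}:  v_{1} + v_{6} = v_{3}  so sig = (2; 1)
  P = {3,9}:  v_{3} + v_{9} = v_{1}  so sig = (2; 1)
  P = {8,10}:  v_{8} + v_{10} = v_{6}  so sig = (2; 1)
  P = {0,9}:  v_{0} + v_{9} = v_{2} + v_{3} + v_{4} + v_{8}  so sig = (2; 1,1,1,1)
  P = {9,10}:  v_{9} + v_{10} = v_{2} + v_{3} + v_{4} + v_{7}  so sig = (2; 1,1,1,1)
  P = {0,1}:  v_{0} + v_{1} = v_{2} + 2·v_{3} + v_{4} + v_{8}  so sig = (2; 1,1,1,2)
  P = {0,10}:  v_{0} + v_{10} = v_{2} + v_{3} + v_{4} + 2·v_{6}  so sig = (2; 1,1,1,2)
  P = {1,10}:  v_{1} + v_{10} = v_{2} + 2·v_{3} + v_{4} + v_{7}  so sig = (2; 1,1,1,2)
  P = {0,5}:  v_{0} + v_{5} = v_{2} + 3·v_{3} + v_{4} + 2·v_{8}  so sig = (2; 1,1,2,3)
  P = {5,6}:  v_{5} + v_{6} = 2·v_{3} + v_{8}  so sig = (2; 1,2)
  P = {5,9}:  v_{5} + v_{9} = 2·v_{1} + v_{8}  so sig = (2; 1,2)
  P = {5,10}:  v_{5} + v_{10} = 2·v_{3}  so sig = (2; 2)
  P = {1,3,8}:  v_{1} + v_{3} + v_{8} = v_{5}  so sig = (3; 1)
  P = {2,4,5,7}:  v_{2} + v_{4} + v_{5} + v_{7} = v_{1}  so sig = (4; 1)
  P = {2,3,4,7,8}:  v_{2} + v_{3} + v_{4} + v_{7} + v_{8} = 0  so sig = (5; —)
  P = {1,2,4,7,8}:  v_{1} + v_{2} + v_{4} + v_{7} + v_{8} = v_{9}  so sig = (5; 1)
  P = {2,3,4,6,7}:  v_{2} + v_{3} + v_{4} + v_{6} + v_{7} = v_{10}  so sig = (5; 1)
  P = {2,3,4,6,8}:  v_{2} + v_{3} + v_{4} + v_{6} + v_{8} = v_{0}  so sig = (5; 1)

so the primitive-relation signature multiset is
    (2; —)
    (2; 1)
    (2; 1)
    (2; 1)
    (2; 1)
    (2; 1,1,1,1)
    (2; 1,1,1,1)
    (2; 1,1,1,2)
    (2; 1,1,1,2)
    (2; 1,1,1,2)
    (2; 1,1,2,3)
    (2; 1,2)
    (2; 1,2)
    (2; 2)
    (3; 1)
    (4; 1)
    (5; —)
    (5; 1)
    (5; 1)
    (5; 1)


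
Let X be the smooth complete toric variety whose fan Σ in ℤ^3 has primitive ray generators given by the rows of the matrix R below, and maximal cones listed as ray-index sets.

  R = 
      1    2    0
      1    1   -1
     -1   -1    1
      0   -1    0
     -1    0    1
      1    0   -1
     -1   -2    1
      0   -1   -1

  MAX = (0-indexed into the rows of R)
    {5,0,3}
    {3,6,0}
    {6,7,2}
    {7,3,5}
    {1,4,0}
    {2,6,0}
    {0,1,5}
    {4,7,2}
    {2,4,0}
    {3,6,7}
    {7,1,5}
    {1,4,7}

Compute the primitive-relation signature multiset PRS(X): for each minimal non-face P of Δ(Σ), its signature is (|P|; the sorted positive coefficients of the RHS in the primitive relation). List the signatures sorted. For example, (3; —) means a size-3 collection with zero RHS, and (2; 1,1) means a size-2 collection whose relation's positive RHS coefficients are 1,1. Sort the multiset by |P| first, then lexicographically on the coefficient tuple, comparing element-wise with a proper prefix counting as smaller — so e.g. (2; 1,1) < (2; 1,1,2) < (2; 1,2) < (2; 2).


The 10 primitive collections of Σ (r=8, n=3):

  P = {1,2}:  v_{1} + v_{2} = 0 ; sig = (2; —)
  P = {4,5}:  v_{4} + v_{5} = 0 ; sig = (2; —)
  P = {0,7}:  v_{0} + v_{7} = v_{1} ; sig = (2; 1)
  P = {1,3}:  v_{1} + v_{3} = v_{5} ; sig = (2; 1)
  P = {1,6}:  v_{1} + v_{6} = v_{3} ; sig = (2; 1)
  P = {2,3}:  v_{2} + v_{3} = v_{6} ; sig = (2; 1)
  P = {2,5}:  v_{2} + v_{5} = v_{3} ; sig = (2; 1)
  P = {3,4}:  v_{3} + v_{4} = v_{2} ; sig = (2; 1)
  P = {4,6}:  v_{4} + v_{6} = 2·v_{2} ; sig = (2; 2)
  P = {5,6}:  v_{5} + v_{6} = 2·v_{3} ; sig = (2; 2)

Signatures (|P|; sorted positive RHS coefficients), sorted:
    |P|=2: 10 collections, coeffs (), (), (1), (1), (1), (1), (1), (1), (2), (2)


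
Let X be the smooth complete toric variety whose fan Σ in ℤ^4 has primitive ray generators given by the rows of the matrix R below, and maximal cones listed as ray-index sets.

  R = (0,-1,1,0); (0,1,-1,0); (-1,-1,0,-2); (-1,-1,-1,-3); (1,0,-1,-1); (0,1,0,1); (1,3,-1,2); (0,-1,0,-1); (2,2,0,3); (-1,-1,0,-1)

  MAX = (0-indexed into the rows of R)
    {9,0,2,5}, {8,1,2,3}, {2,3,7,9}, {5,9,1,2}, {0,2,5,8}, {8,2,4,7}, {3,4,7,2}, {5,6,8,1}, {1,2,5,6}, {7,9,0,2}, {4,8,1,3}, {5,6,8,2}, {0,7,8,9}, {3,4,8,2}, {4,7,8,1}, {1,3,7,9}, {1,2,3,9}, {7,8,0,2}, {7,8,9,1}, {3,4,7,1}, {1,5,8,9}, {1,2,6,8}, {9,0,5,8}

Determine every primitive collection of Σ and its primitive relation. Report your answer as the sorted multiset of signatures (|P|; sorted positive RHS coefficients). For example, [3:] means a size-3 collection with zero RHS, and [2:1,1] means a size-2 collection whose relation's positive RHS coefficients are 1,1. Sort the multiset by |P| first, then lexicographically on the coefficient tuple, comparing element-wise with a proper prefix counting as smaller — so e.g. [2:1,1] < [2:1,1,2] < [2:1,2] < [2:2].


Δ(Σ) — 10 vertices, 18 min non-faces:

  • {0,1}:  v_{0} + v_{1} = 0  ⟹  sig = [2:]
  • {5,7}:  v_{5} + v_{7} = 0  ⟹  sig = [2:]
  • {0,3}:  v_{0} + v_{3} = v_{2} + v_{7}  ⟹  sig = [2:1,1]
  • {3,5}:  v_{3} + v_{5} = v_{1} + v_{2}  ⟹  sig = [2:1,1]
  • {4,5}:  v_{4} + v_{5} = v_{3} + v_{8}  ⟹  sig = [2:1,1]
  • {6,9}:  v_{6} + v_{9} = v_{1} + v_{5}  ⟹  sig = [2:1,1]
  • {0,6}:  v_{0} + v_{6} = v_{2} + v_{5} + v_{8}  ⟹  sig = [2:1,1,1]
  • {6,7}:  v_{6} + v_{7} = v_{1} + v_{2} + v_{8}  ⟹  sig = [2:1,1,1]
  • {4,6}:  v_{4} + v_{6} = v_{1} + v_{2} + v_{3} + 2·v_{8}  ⟹  sig = [2:1,1,1,2]
  • {0,4}:  v_{0} + v_{4} = v_{2} + 2·v_{7} + v_{8}  ⟹  sig = [2:1,1,2]
  • {4,9}:  v_{4} + v_{9} = v_{1} + 2·v_{7}  ⟹  sig = [2:1,2]
  • {3,6}:  v_{3} + v_{6} = 2·v_{1} + 2·v_{2} + v_{8}  ⟹  sig = [2:1,2,2]
  • {2,8,9}:  v_{2} + v_{8} + v_{9} = 0  ⟹  sig = [3:]
  • {1,2,7}:  v_{1} + v_{2} + v_{7} = v_{3}  ⟹  sig = [3:1]
  • {3,7,8}:  v_{3} + v_{7} + v_{8} = v_{4}  ⟹  sig = [3:1]
  • {3,8,9}:  v_{3} + v_{8} + v_{9} = v_{1} + v_{7}  ⟹  sig = [3:1,1]
  • {1,2,4}:  v_{1} + v_{2} + v_{4} = 2·v_{3} + v_{8}  ⟹  sig = [3:1,2]
  • {1,2,5,8}:  v_{1} + v_{2} + v_{5} + v_{8} = v_{6}  ⟹  sig = [4:1]

Sorted signature multiset PRS(X):
    [2:]
    [2:]
    [2:1,1]
    [2:1,1]
    [2:1,1]
    [2:1,1]
    [2:1,1,1]
    [2:1,1,1]
    [2:1,1,1,2]
    [2:1,1,2]
    [2:1,2]
    [2:1,2,2]
    [3:]
    [3:1]
    [3:1]
    [3:1,1]
    [3:1,2]
    [4:1]


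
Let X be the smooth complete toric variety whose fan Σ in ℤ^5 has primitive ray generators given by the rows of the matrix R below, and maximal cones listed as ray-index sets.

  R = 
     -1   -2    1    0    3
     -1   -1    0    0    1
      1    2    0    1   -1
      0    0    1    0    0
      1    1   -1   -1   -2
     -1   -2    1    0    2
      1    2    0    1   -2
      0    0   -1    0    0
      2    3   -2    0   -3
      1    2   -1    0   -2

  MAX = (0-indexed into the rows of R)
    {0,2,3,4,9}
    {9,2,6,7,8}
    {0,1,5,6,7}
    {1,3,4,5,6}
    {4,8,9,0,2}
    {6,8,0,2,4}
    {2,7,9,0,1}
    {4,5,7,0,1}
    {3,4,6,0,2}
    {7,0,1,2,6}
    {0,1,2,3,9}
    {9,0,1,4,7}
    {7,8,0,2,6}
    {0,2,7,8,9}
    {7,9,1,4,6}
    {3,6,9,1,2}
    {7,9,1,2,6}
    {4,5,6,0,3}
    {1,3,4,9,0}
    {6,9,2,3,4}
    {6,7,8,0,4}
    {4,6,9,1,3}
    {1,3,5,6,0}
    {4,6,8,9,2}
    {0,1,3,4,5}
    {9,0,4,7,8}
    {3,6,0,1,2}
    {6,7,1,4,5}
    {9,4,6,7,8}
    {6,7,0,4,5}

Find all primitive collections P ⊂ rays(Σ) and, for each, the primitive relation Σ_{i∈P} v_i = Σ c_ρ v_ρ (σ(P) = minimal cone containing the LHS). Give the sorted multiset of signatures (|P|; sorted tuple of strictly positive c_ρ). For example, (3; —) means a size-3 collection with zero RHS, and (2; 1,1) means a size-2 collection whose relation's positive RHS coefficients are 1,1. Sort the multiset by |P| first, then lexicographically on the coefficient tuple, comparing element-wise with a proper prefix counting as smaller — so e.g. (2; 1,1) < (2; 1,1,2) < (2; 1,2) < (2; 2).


Minimal non-faces — 10 found among 10 rays, 30 max cones:

  • {3,7}:  v_{3} + v_{7} = 0  so sig = (2; —)
  • {5,9}:  v_{5} + v_{9} = 0  so sig = (2; —)
  • {1,8}:  v_{1} + v_{8} = v_{7} + v_{9}  so sig = (2; 1,1)
  • {2,5}:  v_{2} + v_{5} = v_{0} + v_{6}  so sig = (2; 1,1)
  • {3,8}:  v_{3} + v_{8} = v_{2} + v_{4}  so sig = (2; 1,1)
  • {5,8}:  v_{5} + v_{8} = v_{0} + v_{4} + v_{6} + v_{7}  so sig = (2; 1,1,1,1)
  • {0,6,9}:  v_{0} + v_{6} + v_{9} = v_{2}  so sig = (3; 1)
  • {1,2,4}:  v_{1} + v_{2} + v_{4} = v_{9}  so sig = (3; 1)
  • {2,4,7}:  v_{2} + v_{4} + v_{7} = v_{8}  so sig = (3; 1)
  • {0,1,4,6}:  v_{0} + v_{1} + v_{4} + v_{6} = 0  so sig = (4; —)

Sorted signature multiset PRS(X):
    |P|=2: 6 collections, coeffs (), (), (1,1), (1,1), (1,1), (1,1,1,1)
    |P|=3: 3 collections, coeffs (1), (1), (1)
    |P|=4: 1 collection, coeffs ()


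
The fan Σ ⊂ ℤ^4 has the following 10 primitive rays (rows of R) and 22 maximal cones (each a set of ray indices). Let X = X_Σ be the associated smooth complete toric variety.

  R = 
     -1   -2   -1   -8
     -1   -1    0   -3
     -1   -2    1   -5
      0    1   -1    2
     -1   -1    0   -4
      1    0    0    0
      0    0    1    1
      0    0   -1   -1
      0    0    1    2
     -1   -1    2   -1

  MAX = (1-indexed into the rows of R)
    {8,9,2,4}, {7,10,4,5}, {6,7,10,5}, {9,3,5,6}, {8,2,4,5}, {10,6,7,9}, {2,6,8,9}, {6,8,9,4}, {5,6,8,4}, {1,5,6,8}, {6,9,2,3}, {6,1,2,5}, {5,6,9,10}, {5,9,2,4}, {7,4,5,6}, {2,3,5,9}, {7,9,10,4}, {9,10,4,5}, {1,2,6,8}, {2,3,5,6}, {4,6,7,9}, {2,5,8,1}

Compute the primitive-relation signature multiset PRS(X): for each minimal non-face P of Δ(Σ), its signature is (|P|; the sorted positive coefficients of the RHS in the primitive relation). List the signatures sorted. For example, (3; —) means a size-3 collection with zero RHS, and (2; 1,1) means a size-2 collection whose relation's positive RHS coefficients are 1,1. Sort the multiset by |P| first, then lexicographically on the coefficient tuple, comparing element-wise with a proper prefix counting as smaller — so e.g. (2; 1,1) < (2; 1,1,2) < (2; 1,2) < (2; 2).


|primitive collections| = 20. Relations:

  • {7,8}:  v_{7} + v_{8} = 0  so sig = (2; —)
  • {3,4}:  v_{3} + v_{4} = v_{2}  so sig = (2; 1)
  • {1,10}:  v_{1} + v_{10} = v_{3} + v_{5}  so sig = (2; 1,1)
  • {2,7}:  v_{2} + v_{7} = v_{5} + v_{9}  so sig = (2; 1,1)
  • {8,10}:  v_{8} + v_{10} = v_{5} + v_{9}  so sig = (2; 1,1)
  • {1,7}:  v_{1} + v_{7} = v_{2} + v_{5} + v_{6}  so sig = (2; 1,1,1)
  • {1,4}:  v_{1} + v_{4} = v_{5} + 2·v_{8}  so sig = (2; 1,2)
  • {1,9}:  v_{1} + v_{9} = 2·v_{2} + v_{6}  so sig = (2; 1,2)
  • {3,8}:  v_{3} + v_{8} = 2·v_{2} + v_{6}  so sig = (2; 1,2)
  • {3,7}:  v_{3} + v_{7} = 2·v_{5} + v_{6} + 2·v_{9}  so sig = (2; 1,2,2)
  • {1,3}:  v_{1} + v_{3} = 3·v_{2} + v_{5} + 2·v_{6}  so sig = (2; 1,2,3)
  • {3,10}:  v_{3} + v_{10} = 3·v_{5} + v_{6} + 3·v_{9}  so sig = (2; 1,3,3)
  • {2,10}:  v_{2} + v_{10} = 2·v_{5} + 2·v_{9}  so sig = (2; 2,2)
  • {2,4,6}:  v_{2} + v_{4} + v_{6} = v_{8}  so sig = (3; 1)
  • {4,6,10}:  v_{4} + v_{6} + v_{10} = v_{7}  so sig = (3; 1)
  • {5,7,9}:  v_{5} + v_{7} + v_{9} = v_{10}  so sig = (3; 1)
  • {5,8,9}:  v_{5} + v_{8} + v_{9} = v_{2}  so sig = (3; 1)
  • {4,5,6,9}:  v_{4} + v_{5} + v_{6} + v_{9} = 0  so sig = (4; —)
  • {2,5,6,8}:  v_{2} + v_{5} + v_{6} + v_{8} = v_{1}  so sig = (4; 1)
  • {2,5,6,9}:  v_{2} + v_{5} + v_{6} + v_{9} = v_{3}  so sig = (4; 1)

Hence PRS(X_Σ) =
{ (2; —),  (2; 1),  (2; 1,1) ×3,  (2; 1,1,1),  (2; 1,2) ×3,  (2; 1,2,2),  (2; 1,2,3),  (2; 1,3,3),  (2; 2,2),  (3; 1) ×4,  (4; —),  (4; 1) ×2 }


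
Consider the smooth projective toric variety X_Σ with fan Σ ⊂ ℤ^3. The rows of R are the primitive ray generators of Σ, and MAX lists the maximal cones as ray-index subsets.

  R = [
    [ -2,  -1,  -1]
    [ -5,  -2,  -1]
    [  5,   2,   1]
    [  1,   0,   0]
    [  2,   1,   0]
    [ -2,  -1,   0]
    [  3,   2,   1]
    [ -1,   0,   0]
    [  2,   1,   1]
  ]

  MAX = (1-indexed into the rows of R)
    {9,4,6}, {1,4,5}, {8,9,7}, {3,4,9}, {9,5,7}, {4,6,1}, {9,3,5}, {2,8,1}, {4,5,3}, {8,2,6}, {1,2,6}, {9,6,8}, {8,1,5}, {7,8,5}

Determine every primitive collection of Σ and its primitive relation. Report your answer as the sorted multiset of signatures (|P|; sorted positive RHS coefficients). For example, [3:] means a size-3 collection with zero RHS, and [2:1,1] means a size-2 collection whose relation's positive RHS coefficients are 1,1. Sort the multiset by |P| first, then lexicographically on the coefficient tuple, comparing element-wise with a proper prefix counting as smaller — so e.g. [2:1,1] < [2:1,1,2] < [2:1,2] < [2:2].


18 collections generate NE(X_Σ); each relation:

  {1,9}:  v_{1} + v_{9} = 0  ⇒ sig = [2:]
  {2,3}:  v_{2} + v_{3} = 0  ⇒ sig = [2:]
  {4,8}:  v_{4} + v_{8} = 0  ⇒ sig = [2:]
  {5,6}:  v_{5} + v_{6} = 0  ⇒ sig = [2:]
  {1,3}:  v_{1} + v_{3} = v_{4} + v_{5}  ⇒ sig = [2:1,1]
  {1,7}:  v_{1} + v_{7} = v_{5} + v_{8}  ⇒ sig = [2:1,1]
  {2,4}:  v_{2} + v_{4} = v_{1} + v_{6}  ⇒ sig = [2:1,1]
  {2,5}:  v_{2} + v_{5} = v_{1} + v_{8}  ⇒ sig = [2:1,1]
  {2,9}:  v_{2} + v_{9} = v_{6} + v_{8}  ⇒ sig = [2:1,1]
  {3,6}:  v_{3} + v_{6} = v_{4} + v_{9}  ⇒ sig = [2:1,1]
  {3,8}:  v_{3} + v_{8} = v_{5} + v_{9}  ⇒ sig = [2:1,1]
  {4,7}:  v_{4} + v_{7} = v_{5} + v_{9}  ⇒ sig = [2:1,1]
  {6,7}:  v_{6} + v_{7} = v_{8} + v_{9}  ⇒ sig = [2:1,1]
  {2,7}:  v_{2} + v_{7} = 2·v_{8}  ⇒ sig = [2:2]
  {3,7}:  v_{3} + v_{7} = 2·v_{5} + 2·v_{9}  ⇒ sig = [2:2,2]
  {1,6,8}:  v_{1} + v_{6} + v_{8} = v_{2}  ⇒ sig = [3:1]
  {4,5,9}:  v_{4} + v_{5} + v_{9} = v_{3}  ⇒ sig = [3:1]
  {5,8,9}:  v_{5} + v_{8} + v_{9} = v_{7}  ⇒ sig = [3:1]

so the primitive-relation signature multiset is
    [2:]
    [2:]
    [2:]
    [2:]
    [2:1,1]
    [2:1,1]
    [2:1,1]
    [2:1,1]
    [2:1,1]
    [2:1,1]
    [2:1,1]
    [2:1,1]
    [2:1,1]
    [2:2]
    [2:2,2]
    [3:1]
    [3:1]
    [3:1]
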